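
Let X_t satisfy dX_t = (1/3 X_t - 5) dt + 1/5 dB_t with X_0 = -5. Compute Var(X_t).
Var(X_t) = 3*exp(2*t/3)/50 - 3/50

The variance V(t) = Var(X_t) satisfies V'(t) = 2 a V(t) + c^2 with V(0) = 0 (drift coefficient is linear in X, diffusion is constant). With a = 1/3, c = 1/5, the solution is
  V(t) = (c^2 / (2 a)) * (exp(2 a t) - 1)
       = ((1/5)^2 / (2*(1/3))) * (exp((2/3) t) - 1)
       = 3*exp(2*t/3)/50 - 3/50.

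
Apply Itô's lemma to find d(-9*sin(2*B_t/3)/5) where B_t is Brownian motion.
d(-9*sin(2*B_t/3)/5) = (2*sin(2*B_t/3)/5) dt + (-6*cos(2*B_t/3)/5) dB_t

Itô's formula for f(B_t) gives d f(B_t) = f'(B_t) dB_t + (1/2) f''(B_t) dt. Compute derivatives of f(x) = -9*sin(2*x/3)/5:
  f'(x)  = -6*cos(2*x/3)/5
  f''(x) = 4*sin(2*x/3)/5
Substitute x = B_t and multiply the f'' term by 1/2:
  drift     = (1/2) * (4*sin(2*x/3)/5) evaluated at B_t = 2*sin(2*B_t/3)/5
  diffusion = (-6*cos(2*x/3)/5) evaluated at B_t = -6*cos(2*B_t/3)/5
Therefore d(-9*sin(2*B_t/3)/5) = (2*sin(2*B_t/3)/5) dt + (-6*cos(2*B_t/3)/5) dB_t.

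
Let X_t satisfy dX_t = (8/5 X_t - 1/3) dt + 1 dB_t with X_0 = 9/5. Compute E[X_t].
E[X_t] = 191*exp(8*t/5)/120 + 5/24

Taking expectations and using E[dB_t] = 0, the mean m(t) = E[X_t] satisfies the ODE m'(t) = a m(t) + b with m(0) = x_0. With a = 8/5, b = -1/3, x_0 = 9/5, the solution is
  m(t) = x_0 * exp(a t) + (b/a) * (exp(a t) - 1)
       = (9/5) * exp((8/5) t) + ((-1/3)/(8/5)) * (exp((8/5) t) - 1)
       = 191*exp(8*t/5)/120 + 5/24.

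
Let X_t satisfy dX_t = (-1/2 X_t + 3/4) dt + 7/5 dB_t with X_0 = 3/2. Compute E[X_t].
E[X_t] = 3/2

Taking expectations and using E[dB_t] = 0, the mean m(t) = E[X_t] satisfies the ODE m'(t) = a m(t) + b with m(0) = x_0. With a = -1/2, b = 3/4, x_0 = 3/2, the solution is
  m(t) = x_0 * exp(a t) + (b/a) * (exp(a t) - 1)
       = (3/2) * exp((-1/2) t) + ((3/4)/(-1/2)) * (exp((-1/2) t) - 1)
       = 3/2.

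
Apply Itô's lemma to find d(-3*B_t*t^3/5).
d(-3*B_t*t^3/5) = (-9*B_t*t^2/5) dt + (-3*t^3/5) dB_t

Itô's formula for f(t, x): d f(t, B_t) = (f_t + (1/2) f_xx) dt + f_x dB_t. Compute partials of f(t, x) = -3*t^3*x/5:
  f_t(t,x)  = -9*t^2*x/5
  f_x(t,x)  = -3*t^3/5
  f_xx(t,x) = 0
Assemble drift = f_t + (1/2) f_xx = -9*t^2*x/5 and diffusion = f_x = -3*t^3/5. Substituting x = B_t:
  d(-3*B_t*t^3/5) = (-9*B_t*t^2/5) dt + (-3*t^3/5) dB_t.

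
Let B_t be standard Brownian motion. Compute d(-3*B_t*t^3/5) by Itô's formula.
d(-3*B_t*t^3/5) = (-9*B_t*t^2/5) dt + (-3*t^3/5) dB_t

Itô's formula for f(t, x): d f(t, B_t) = (f_t + (1/2) f_xx) dt + f_x dB_t. Compute partials of f(t, x) = -3*t^3*x/5:
  f_t(t,x)  = -9*t^2*x/5
  f_x(t,x)  = -3*t^3/5
  f_xx(t,x) = 0
Assemble drift = f_t + (1/2) f_xx = -9*t^2*x/5 and diffusion = f_x = -3*t^3/5. Substituting x = B_t:
  d(-3*B_t*t^3/5) = (-9*B_t*t^2/5) dt + (-3*t^3/5) dB_t.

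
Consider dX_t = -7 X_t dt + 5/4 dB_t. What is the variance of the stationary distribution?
lim Var(X_t) = 25/224

The OU SDE dX = -theta X dt + sigma dB admits the integrating factor exp(theta t): d(exp(theta t) X_t) = sigma exp(theta t) dB_t. Integrating from 0 to t gives X_t = x_0 * exp(-theta t) + sigma * int_0^t exp(-theta (t-s)) dB_s for any initial x_0. The Itô integral has variance (by the Itô isometry) sigma^2 * int_0^t exp(-2 theta (t - s)) ds = sigma^2 * (1 - exp(-2 theta t)) / (2 theta), independent of x_0.
With theta = 7, sigma = 5/4:
  Var(X_t) = (5/4)^2 * (1 - exp(-2*7 t)) / (2 * 7) = 25/224 - 25*exp(-14*t)/224.
As t -> infinity, exp(-2*7 t) -> 0, so the stationary variance is sigma^2 / (2 theta) = 25/224.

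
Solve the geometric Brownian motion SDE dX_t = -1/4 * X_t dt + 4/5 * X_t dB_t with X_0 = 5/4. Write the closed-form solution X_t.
X_t = 5/4 * exp((-57/100) * t + (4/5) * B_t)

For GBM dX = mu X dt + sigma X dB with X_0 = x_0, apply Itô to Y = log X: dY = (mu - sigma^2/2) dt + sigma dB, so Y_t = log(x_0) + (mu - sigma^2/2) t + sigma B_t and hence X_t = x_0 * exp((mu - sigma^2/2) t + sigma B_t).
With mu = -1/4, sigma = 4/5, x_0 = 5/4, this gives:
  X_t = 5/4 * exp((-57/100) * t + (4/5) * B_t).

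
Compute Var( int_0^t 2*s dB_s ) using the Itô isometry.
Var = 4*t^3/3

The Itô integral of a deterministic integrand f(s) has mean 0 because each increment f(s) * (B_{s+ds} - B_s) has mean 0. By the Itô isometry:
  Var( int_0^t f(s) dB_s ) = E[ (int_0^t f(s) dB_s)^2 ] = int_0^t f(s)^2 ds.
Here f(s) = 2*s, so f(s)^2 = 4*s^2. Integrate:
  int_0^t (4*s^2) ds = 4*t^3/3.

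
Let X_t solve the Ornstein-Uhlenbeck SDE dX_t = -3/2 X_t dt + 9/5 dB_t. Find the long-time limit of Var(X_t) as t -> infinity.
lim Var(X_t) = 27/25

The OU SDE dX = -theta X dt + sigma dB admits the integrating factor exp(theta t): d(exp(theta t) X_t) = sigma exp(theta t) dB_t. Integrating from 0 to t gives X_t = x_0 * exp(-theta t) + sigma * int_0^t exp(-theta (t-s)) dB_s for any initial x_0. The Itô integral has variance (by the Itô isometry) sigma^2 * int_0^t exp(-2 theta (t - s)) ds = sigma^2 * (1 - exp(-2 theta t)) / (2 theta), independent of x_0.
With theta = 3/2, sigma = 9/5:
  Var(X_t) = (9/5)^2 * (1 - exp(-2*3/2 t)) / (2 * 3/2) = 27/25 - 27*exp(-3*t)/25.
As t -> infinity, exp(-2*3/2 t) -> 0, so the stationary variance is sigma^2 / (2 theta) = 27/25.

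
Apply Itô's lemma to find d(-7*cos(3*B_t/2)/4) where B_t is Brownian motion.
d(-7*cos(3*B_t/2)/4) = (63*cos(3*B_t/2)/32) dt + (21*sin(3*B_t/2)/8) dB_t

Itô's formula for f(B_t) gives d f(B_t) = f'(B_t) dB_t + (1/2) f''(B_t) dt. Compute derivatives of f(x) = -7*cos(3*x/2)/4:
  f'(x)  = 21*sin(3*x/2)/8
  f''(x) = 63*cos(3*x/2)/16
Substitute x = B_t and multiply the f'' term by 1/2:
  drift     = (1/2) * (63*cos(3*x/2)/16) evaluated at B_t = 63*cos(3*B_t/2)/32
  diffusion = (21*sin(3*x/2)/8) evaluated at B_t = 21*sin(3*B_t/2)/8
Therefore d(-7*cos(3*B_t/2)/4) = (63*cos(3*B_t/2)/32) dt + (21*sin(3*B_t/2)/8) dB_t.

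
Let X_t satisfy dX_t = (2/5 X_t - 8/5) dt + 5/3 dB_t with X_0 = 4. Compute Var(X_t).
Var(X_t) = 125*exp(4*t/5)/36 - 125/36

The variance V(t) = Var(X_t) satisfies V'(t) = 2 a V(t) + c^2 with V(0) = 0 (drift coefficient is linear in X, diffusion is constant). With a = 2/5, c = 5/3, the solution is
  V(t) = (c^2 / (2 a)) * (exp(2 a t) - 1)
       = ((5/3)^2 / (2*(2/5))) * (exp((4/5) t) - 1)
       = 125*exp(4*t/5)/36 - 125/36.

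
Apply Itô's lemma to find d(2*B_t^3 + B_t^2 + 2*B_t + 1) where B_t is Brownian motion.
d(2*B_t^3 + B_t^2 + 2*B_t + 1) = (6*B_t + 1) dt + (6*B_t^2 + 2*B_t + 2) dB_t

Itô's formula for f(B_t) gives d f(B_t) = f'(B_t) dB_t + (1/2) f''(B_t) dt. Compute derivatives of f(x) = 2*x^3 + x^2 + 2*x + 1:
  f'(x)  = 6*x^2 + 2*x + 2
  f''(x) = 12*x + 2
Substitute x = B_t and multiply the f'' term by 1/2:
  drift     = (1/2) * (12*x + 2) evaluated at B_t = 6*B_t + 1
  diffusion = (6*x^2 + 2*x + 2) evaluated at B_t = 6*B_t^2 + 2*B_t + 2
Therefore d(2*B_t^3 + B_t^2 + 2*B_t + 1) = (6*B_t + 1) dt + (6*B_t^2 + 2*B_t + 2) dB_t.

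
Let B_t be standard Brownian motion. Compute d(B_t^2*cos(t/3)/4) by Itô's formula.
d(B_t^2*cos(t/3)/4) = (-B_t^2*sin(t/3)/12 + cos(t/3)/4) dt + (B_t*cos(t/3)/2) dB_t

Itô's formula for f(t, x): d f(t, B_t) = (f_t + (1/2) f_xx) dt + f_x dB_t. Compute partials of f(t, x) = x^2*cos(t/3)/4:
  f_t(t,x)  = -x^2*sin(t/3)/12
  f_x(t,x)  = x*cos(t/3)/2
  f_xx(t,x) = cos(t/3)/2
Assemble drift = f_t + (1/2) f_xx = -x^2*sin(t/3)/12 + cos(t/3)/4 and diffusion = f_x = x*cos(t/3)/2. Substituting x = B_t:
  d(B_t^2*cos(t/3)/4) = (-B_t^2*sin(t/3)/12 + cos(t/3)/4) dt + (B_t*cos(t/3)/2) dB_t.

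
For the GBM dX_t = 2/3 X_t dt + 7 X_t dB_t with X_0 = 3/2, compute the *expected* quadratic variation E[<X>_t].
E[<X>_t] = 1323*exp(151*t/3)/604 - 1323/604

<X>_t = int_0^t (7 * X_s)^2 ds. Taking expectation inside the integral: E[<X>_t] = 7^2 * int_0^t E[X_s^2] ds. For GBM, E[X_s^2] = x_0^2 * exp((2 mu + sigma^2) s). Integrating:
  E[<X>_t] = 7^2 * (3/2)^2 * (exp((2*(2/3) + 7^2) t) - 1) / (2*(2/3) + 7^2)
           = 7^2 * (3/2)^2 * (exp((151/3) t) - 1) / (151/3) = 1323*exp(151*t/3)/604 - 1323/604.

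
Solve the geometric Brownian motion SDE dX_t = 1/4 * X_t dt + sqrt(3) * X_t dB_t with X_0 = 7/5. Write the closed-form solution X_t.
X_t = 7/5 * exp((-5/4) * t + (sqrt(3)) * B_t)

For GBM dX = mu X dt + sigma X dB with X_0 = x_0, apply Itô to Y = log X: dY = (mu - sigma^2/2) dt + sigma dB, so Y_t = log(x_0) + (mu - sigma^2/2) t + sigma B_t and hence X_t = x_0 * exp((mu - sigma^2/2) t + sigma B_t).
With mu = 1/4, sigma = sqrt(3), x_0 = 7/5, this gives:
  X_t = 7/5 * exp((-5/4) * t + (sqrt(3)) * B_t).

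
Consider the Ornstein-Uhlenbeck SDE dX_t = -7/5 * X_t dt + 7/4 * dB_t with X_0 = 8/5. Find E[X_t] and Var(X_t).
E[X_t] = 8*exp(-7*t/5)/5; Var(X_t) = 35/32 - 35*exp(-14*t/5)/32

The OU SDE dX = -theta X dt + sigma dB admits the integrating factor exp(theta t): d(exp(theta t) X_t) = sigma exp(theta t) dB_t. Integrating from 0 to t:
  X_t = x_0 * exp(-theta t) + sigma * int_0^t exp(-theta (t-s)) dB_s.
The Itô integral has mean 0 and (by the Itô isometry) variance sigma^2 * int_0^t exp(-2 theta (t - s)) ds = sigma^2 * (1 - exp(-2 theta t)) / (2 theta).
With theta = 7/5, sigma = 7/4, x_0 = 8/5:
  E[X_t] = 8/5 * exp(-7/5 t) = 8*exp(-7*t/5)/5
  Var(X_t) = (7/4)^2 * (1 - exp(-2*7/5 t)) / (2 * 7/5) = 35/32 - 35*exp(-14*t/5)/32.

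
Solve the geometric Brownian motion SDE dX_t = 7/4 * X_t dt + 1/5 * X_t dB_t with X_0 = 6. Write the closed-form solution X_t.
X_t = 6 * exp((173/100) * t + (1/5) * B_t)

For GBM dX = mu X dt + sigma X dB with X_0 = x_0, apply Itô to Y = log X: dY = (mu - sigma^2/2) dt + sigma dB, so Y_t = log(x_0) + (mu - sigma^2/2) t + sigma B_t and hence X_t = x_0 * exp((mu - sigma^2/2) t + sigma B_t).
With mu = 7/4, sigma = 1/5, x_0 = 6, this gives:
  X_t = 6 * exp((173/100) * t + (1/5) * B_t).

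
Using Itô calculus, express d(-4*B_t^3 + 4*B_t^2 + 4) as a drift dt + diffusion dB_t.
d(-4*B_t^3 + 4*B_t^2 + 4) = (4 - 12*B_t) dt + (4*B_t*(2 - 3*B_t)) dB_t

Itô's formula for f(B_t) gives d f(B_t) = f'(B_t) dB_t + (1/2) f''(B_t) dt. Compute derivatives of f(x) = -4*x^3 + 4*x^2 + 4:
  f'(x)  = 4*x*(2 - 3*x)
  f''(x) = 8 - 24*x
Substitute x = B_t and multiply the f'' term by 1/2:
  drift     = (1/2) * (8 - 24*x) evaluated at B_t = 4 - 12*B_t
  diffusion = (4*x*(2 - 3*x)) evaluated at B_t = 4*B_t*(2 - 3*B_t)
Therefore d(-4*B_t^3 + 4*B_t^2 + 4) = (4 - 12*B_t) dt + (4*B_t*(2 - 3*B_t)) dB_t.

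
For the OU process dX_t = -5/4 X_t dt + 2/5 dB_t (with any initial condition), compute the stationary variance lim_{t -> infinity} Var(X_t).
lim Var(X_t) = 8/125

The OU SDE dX = -theta X dt + sigma dB admits the integrating factor exp(theta t): d(exp(theta t) X_t) = sigma exp(theta t) dB_t. Integrating from 0 to t gives X_t = x_0 * exp(-theta t) + sigma * int_0^t exp(-theta (t-s)) dB_s for any initial x_0. The Itô integral has variance (by the Itô isometry) sigma^2 * int_0^t exp(-2 theta (t - s)) ds = sigma^2 * (1 - exp(-2 theta t)) / (2 theta), independent of x_0.
With theta = 5/4, sigma = 2/5:
  Var(X_t) = (2/5)^2 * (1 - exp(-2*5/4 t)) / (2 * 5/4) = 8/125 - 8*exp(-5*t/2)/125.
As t -> infinity, exp(-2*5/4 t) -> 0, so the stationary variance is sigma^2 / (2 theta) = 8/125.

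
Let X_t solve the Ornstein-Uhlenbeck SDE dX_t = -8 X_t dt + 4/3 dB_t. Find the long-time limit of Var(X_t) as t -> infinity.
lim Var(X_t) = 1/9

The OU SDE dX = -theta X dt + sigma dB admits the integrating factor exp(theta t): d(exp(theta t) X_t) = sigma exp(theta t) dB_t. Integrating from 0 to t gives X_t = x_0 * exp(-theta t) + sigma * int_0^t exp(-theta (t-s)) dB_s for any initial x_0. The Itô integral has variance (by the Itô isometry) sigma^2 * int_0^t exp(-2 theta (t - s)) ds = sigma^2 * (1 - exp(-2 theta t)) / (2 theta), independent of x_0.
With theta = 8, sigma = 4/3:
  Var(X_t) = (4/3)^2 * (1 - exp(-2*8 t)) / (2 * 8) = 1/9 - exp(-16*t)/9.
As t -> infinity, exp(-2*8 t) -> 0, so the stationary variance is sigma^2 / (2 theta) = 1/9.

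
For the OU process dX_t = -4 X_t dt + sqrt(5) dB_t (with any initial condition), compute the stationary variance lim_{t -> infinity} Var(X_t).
lim Var(X_t) = 5/8

The OU SDE dX = -theta X dt + sigma dB admits the integrating factor exp(theta t): d(exp(theta t) X_t) = sigma exp(theta t) dB_t. Integrating from 0 to t gives X_t = x_0 * exp(-theta t) + sigma * int_0^t exp(-theta (t-s)) dB_s for any initial x_0. The Itô integral has variance (by the Itô isometry) sigma^2 * int_0^t exp(-2 theta (t - s)) ds = sigma^2 * (1 - exp(-2 theta t)) / (2 theta), independent of x_0.
With theta = 4, sigma = sqrt(5):
  Var(X_t) = (sqrt(5))^2 * (1 - exp(-2*4 t)) / (2 * 4) = 5/8 - 5*exp(-8*t)/8.
As t -> infinity, exp(-2*4 t) -> 0, so the stationary variance is sigma^2 / (2 theta) = 5/8.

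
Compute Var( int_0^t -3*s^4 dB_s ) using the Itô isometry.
Var = t^9

The Itô integral of a deterministic integrand f(s) has mean 0 because each increment f(s) * (B_{s+ds} - B_s) has mean 0. By the Itô isometry:
  Var( int_0^t f(s) dB_s ) = E[ (int_0^t f(s) dB_s)^2 ] = int_0^t f(s)^2 ds.
Here f(s) = -3*s^4, so f(s)^2 = 9*s^8. Integrate:
  int_0^t (9*s^8) ds = t^9.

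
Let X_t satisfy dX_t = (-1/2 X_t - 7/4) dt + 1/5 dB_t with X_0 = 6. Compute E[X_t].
E[X_t] = -7/2 + 19*exp(-t/2)/2

Taking expectations and using E[dB_t] = 0, the mean m(t) = E[X_t] satisfies the ODE m'(t) = a m(t) + b with m(0) = x_0. With a = -1/2, b = -7/4, x_0 = 6, the solution is
  m(t) = x_0 * exp(a t) + (b/a) * (exp(a t) - 1)
       = 6 * exp((-1/2) t) + ((-7/4)/(-1/2)) * (exp((-1/2) t) - 1)
       = -7/2 + 19*exp(-t/2)/2.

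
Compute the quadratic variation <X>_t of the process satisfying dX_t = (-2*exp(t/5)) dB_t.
<X>_t = 10*exp(2*t/5) - 10

For an Itô process dX_t = a(t) dt + b(t) dB_t, the quadratic variation is <X>_t = int_0^t b(s)^2 ds (the drift term does not contribute). Here b(s) = -2*exp(s/5), so
  b(s)^2 = 4*exp(2*s/5).
Integrating from 0 to t:
  <X>_t = int_0^t (4*exp(2*s/5)) ds = 10*exp(2*t/5) - 10.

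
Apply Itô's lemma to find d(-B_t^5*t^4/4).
d(-B_t^5*t^4/4) = (B_t^3*t^3*(-B_t^2 - 5*t/2)) dt + (-5*B_t^4*t^4/4) dB_t

Itô's formula for f(t, x): d f(t, B_t) = (f_t + (1/2) f_xx) dt + f_x dB_t. Compute partials of f(t, x) = -t^4*x^5/4:
  f_t(t,x)  = -t^3*x^5
  f_x(t,x)  = -5*t^4*x^4/4
  f_xx(t,x) = -5*t^4*x^3
Assemble drift = f_t + (1/2) f_xx = t^3*x^3*(-5*t/2 - x^2) and diffusion = f_x = -5*t^4*x^4/4. Substituting x = B_t:
  d(-B_t^5*t^4/4) = (B_t^3*t^3*(-B_t^2 - 5*t/2)) dt + (-5*B_t^4*t^4/4) dB_t.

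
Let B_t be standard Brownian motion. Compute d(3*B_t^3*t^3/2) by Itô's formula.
d(3*B_t^3*t^3/2) = (9*B_t*t^2*(B_t^2 + t)/2) dt + (9*B_t^2*t^3/2) dB_t

Itô's formula for f(t, x): d f(t, B_t) = (f_t + (1/2) f_xx) dt + f_x dB_t. Compute partials of f(t, x) = 3*t^3*x^3/2:
  f_t(t,x)  = 9*t^2*x^3/2
  f_x(t,x)  = 9*t^3*x^2/2
  f_xx(t,x) = 9*t^3*x
Assemble drift = f_t + (1/2) f_xx = 9*t^2*x*(t + x^2)/2 and diffusion = f_x = 9*t^3*x^2/2. Substituting x = B_t:
  d(3*B_t^3*t^3/2) = (9*B_t*t^2*(B_t^2 + t)/2) dt + (9*B_t^2*t^3/2) dB_t.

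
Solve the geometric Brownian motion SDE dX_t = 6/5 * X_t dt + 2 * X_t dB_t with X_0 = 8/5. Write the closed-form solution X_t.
X_t = 8/5 * exp((-4/5) * t + (2) * B_t)

For GBM dX = mu X dt + sigma X dB with X_0 = x_0, apply Itô to Y = log X: dY = (mu - sigma^2/2) dt + sigma dB, so Y_t = log(x_0) + (mu - sigma^2/2) t + sigma B_t and hence X_t = x_0 * exp((mu - sigma^2/2) t + sigma B_t).
With mu = 6/5, sigma = 2, x_0 = 8/5, this gives:
  X_t = 8/5 * exp((-4/5) * t + (2) * B_t).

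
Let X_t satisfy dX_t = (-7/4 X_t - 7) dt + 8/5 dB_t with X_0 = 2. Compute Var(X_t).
Var(X_t) = 128/175 - 128*exp(-7*t/2)/175

The variance V(t) = Var(X_t) satisfies V'(t) = 2 a V(t) + c^2 with V(0) = 0 (drift coefficient is linear in X, diffusion is constant). With a = -7/4, c = 8/5, the solution is
  V(t) = (c^2 / (2 a)) * (exp(2 a t) - 1)
       = ((8/5)^2 / (2*(-7/4))) * (exp((-7/2) t) - 1)
       = 128/175 - 128*exp(-7*t/2)/175.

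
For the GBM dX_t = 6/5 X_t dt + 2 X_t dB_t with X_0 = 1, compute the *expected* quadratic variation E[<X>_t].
E[<X>_t] = 5*exp(32*t/5)/8 - 5/8

<X>_t = int_0^t (2 * X_s)^2 ds. Taking expectation inside the integral: E[<X>_t] = 2^2 * int_0^t E[X_s^2] ds. For GBM, E[X_s^2] = x_0^2 * exp((2 mu + sigma^2) s). Integrating:
  E[<X>_t] = 2^2 * 1^2 * (exp((2*(6/5) + 2^2) t) - 1) / (2*(6/5) + 2^2)
           = 2^2 * 1^2 * (exp((32/5) t) - 1) / (32/5) = 5*exp(32*t/5)/8 - 5/8.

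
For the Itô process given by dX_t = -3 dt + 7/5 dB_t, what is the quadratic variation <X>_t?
<X>_t = 49*t/25

For an Itô process dX_t = a(t) dt + b(t) dB_t, the quadratic variation is <X>_t = int_0^t b(s)^2 ds (the drift term does not contribute). Here b(s) = 7/5, so
  b(s)^2 = 49/25.
Integrating from 0 to t:
  <X>_t = int_0^t (49/25) ds = 49*t/25.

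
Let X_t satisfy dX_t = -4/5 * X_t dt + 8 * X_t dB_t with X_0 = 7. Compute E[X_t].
E[X_t] = 7*exp(-4*t/5)

For GBM dX = mu X dt + sigma X dB with X_0 = x_0, apply Itô to Y = log X: dY = (mu - sigma^2/2) dt + sigma dB, so Y_t = log(x_0) + (mu - sigma^2/2) t + sigma B_t and hence X_t = x_0 * exp((mu - sigma^2/2) t + sigma B_t).
With mu = -4/5, sigma = 8, x_0 = 7, this gives:
  X_t = 7 * exp((-164/5) * t + (8) * B_t).
Since sigma*B_t ~ Normal(0, sigma^2 t), E[exp(sigma*B_t)] = exp(sigma^2 t / 2); so E[X_t] = x_0 * exp((mu - sigma^2/2) t) * exp(sigma^2 t / 2) = x_0 * exp(mu t) = 7*exp(-4*t/5).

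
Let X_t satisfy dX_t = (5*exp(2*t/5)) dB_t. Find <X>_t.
<X>_t = 125*exp(4*t/5)/4 - 125/4

For an Itô process dX_t = a(t) dt + b(t) dB_t, the quadratic variation is <X>_t = int_0^t b(s)^2 ds (the drift term does not contribute). Here b(s) = 5*exp(2*s/5), so
  b(s)^2 = 25*exp(4*s/5).
Integrating from 0 to t:
  <X>_t = int_0^t (25*exp(4*s/5)) ds = 125*exp(4*t/5)/4 - 125/4.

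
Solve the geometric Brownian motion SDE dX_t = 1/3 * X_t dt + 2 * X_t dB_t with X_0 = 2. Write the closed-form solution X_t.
X_t = 2 * exp((-5/3) * t + (2) * B_t)

For GBM dX = mu X dt + sigma X dB with X_0 = x_0, apply Itô to Y = log X: dY = (mu - sigma^2/2) dt + sigma dB, so Y_t = log(x_0) + (mu - sigma^2/2) t + sigma B_t and hence X_t = x_0 * exp((mu - sigma^2/2) t + sigma B_t).
With mu = 1/3, sigma = 2, x_0 = 2, this gives:
  X_t = 2 * exp((-5/3) * t + (2) * B_t).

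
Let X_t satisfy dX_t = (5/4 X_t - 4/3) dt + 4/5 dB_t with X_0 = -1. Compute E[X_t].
E[X_t] = 16/15 - 31*exp(5*t/4)/15

Taking expectations and using E[dB_t] = 0, the mean m(t) = E[X_t] satisfies the ODE m'(t) = a m(t) + b with m(0) = x_0. With a = 5/4, b = -4/3, x_0 = -1, the solution is
  m(t) = x_0 * exp(a t) + (b/a) * (exp(a t) - 1)
       = (-1) * exp((5/4) t) + ((-4/3)/(5/4)) * (exp((5/4) t) - 1)
       = 16/15 - 31*exp(5*t/4)/15.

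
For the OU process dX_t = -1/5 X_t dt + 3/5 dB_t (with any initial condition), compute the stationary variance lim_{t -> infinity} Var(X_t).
lim Var(X_t) = 9/10

The OU SDE dX = -theta X dt + sigma dB admits the integrating factor exp(theta t): d(exp(theta t) X_t) = sigma exp(theta t) dB_t. Integrating from 0 to t gives X_t = x_0 * exp(-theta t) + sigma * int_0^t exp(-theta (t-s)) dB_s for any initial x_0. The Itô integral has variance (by the Itô isometry) sigma^2 * int_0^t exp(-2 theta (t - s)) ds = sigma^2 * (1 - exp(-2 theta t)) / (2 theta), independent of x_0.
With theta = 1/5, sigma = 3/5:
  Var(X_t) = (3/5)^2 * (1 - exp(-2*1/5 t)) / (2 * 1/5) = 9/10 - 9*exp(-2*t/5)/10.
As t -> infinity, exp(-2*1/5 t) -> 0, so the stationary variance is sigma^2 / (2 theta) = 9/10.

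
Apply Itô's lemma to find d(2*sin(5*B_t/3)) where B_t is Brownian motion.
d(2*sin(5*B_t/3)) = (-25*sin(5*B_t/3)/9) dt + (10*cos(5*B_t/3)/3) dB_t

Itô's formula for f(B_t) gives d f(B_t) = f'(B_t) dB_t + (1/2) f''(B_t) dt. Compute derivatives of f(x) = 2*sin(5*x/3):
  f'(x)  = 10*cos(5*x/3)/3
  f''(x) = -50*sin(5*x/3)/9
Substitute x = B_t and multiply the f'' term by 1/2:
  drift     = (1/2) * (-50*sin(5*x/3)/9) evaluated at B_t = -25*sin(5*B_t/3)/9
  diffusion = (10*cos(5*x/3)/3) evaluated at B_t = 10*cos(5*B_t/3)/3
Therefore d(2*sin(5*B_t/3)) = (-25*sin(5*B_t/3)/9) dt + (10*cos(5*B_t/3)/3) dB_t.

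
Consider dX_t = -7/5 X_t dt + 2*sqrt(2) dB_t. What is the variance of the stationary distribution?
lim Var(X_t) = 20/7

The OU SDE dX = -theta X dt + sigma dB admits the integrating factor exp(theta t): d(exp(theta t) X_t) = sigma exp(theta t) dB_t. Integrating from 0 to t gives X_t = x_0 * exp(-theta t) + sigma * int_0^t exp(-theta (t-s)) dB_s for any initial x_0. The Itô integral has variance (by the Itô isometry) sigma^2 * int_0^t exp(-2 theta (t - s)) ds = sigma^2 * (1 - exp(-2 theta t)) / (2 theta), independent of x_0.
With theta = 7/5, sigma = 2*sqrt(2):
  Var(X_t) = (2*sqrt(2))^2 * (1 - exp(-2*7/5 t)) / (2 * 7/5) = 20/7 - 20*exp(-14*t/5)/7.
As t -> infinity, exp(-2*7/5 t) -> 0, so the stationary variance is sigma^2 / (2 theta) = 20/7.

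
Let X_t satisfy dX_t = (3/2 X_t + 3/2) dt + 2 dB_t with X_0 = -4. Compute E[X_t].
E[X_t] = -3*exp(3*t/2) - 1

Taking expectations and using E[dB_t] = 0, the mean m(t) = E[X_t] satisfies the ODE m'(t) = a m(t) + b with m(0) = x_0. With a = 3/2, b = 3/2, x_0 = -4, the solution is
  m(t) = x_0 * exp(a t) + (b/a) * (exp(a t) - 1)
       = (-4) * exp((3/2) t) + ((3/2)/(3/2)) * (exp((3/2) t) - 1)
       = -3*exp(3*t/2) - 1.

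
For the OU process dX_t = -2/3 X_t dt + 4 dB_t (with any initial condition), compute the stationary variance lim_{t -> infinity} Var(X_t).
lim Var(X_t) = 12

The OU SDE dX = -theta X dt + sigma dB admits the integrating factor exp(theta t): d(exp(theta t) X_t) = sigma exp(theta t) dB_t. Integrating from 0 to t gives X_t = x_0 * exp(-theta t) + sigma * int_0^t exp(-theta (t-s)) dB_s for any initial x_0. The Itô integral has variance (by the Itô isometry) sigma^2 * int_0^t exp(-2 theta (t - s)) ds = sigma^2 * (1 - exp(-2 theta t)) / (2 theta), independent of x_0.
With theta = 2/3, sigma = 4:
  Var(X_t) = (4)^2 * (1 - exp(-2*2/3 t)) / (2 * 2/3) = 12 - 12*exp(-4*t/3).
As t -> infinity, exp(-2*2/3 t) -> 0, so the stationary variance is sigma^2 / (2 theta) = 12.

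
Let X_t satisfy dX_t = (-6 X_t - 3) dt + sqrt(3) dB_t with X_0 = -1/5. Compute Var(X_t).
Var(X_t) = 1/4 - exp(-12*t)/4

The variance V(t) = Var(X_t) satisfies V'(t) = 2 a V(t) + c^2 with V(0) = 0 (drift coefficient is linear in X, diffusion is constant). With a = -6, c = sqrt(3), the solution is
  V(t) = (c^2 / (2 a)) * (exp(2 a t) - 1)
       = (sqrt(3)^2 / (2*(-6))) * (exp((-12) t) - 1)
       = 1/4 - exp(-12*t)/4.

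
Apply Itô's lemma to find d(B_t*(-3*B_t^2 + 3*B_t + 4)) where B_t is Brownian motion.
d(B_t*(-3*B_t^2 + 3*B_t + 4)) = (3 - 9*B_t) dt + (-9*B_t^2 + 6*B_t + 4) dB_t

Itô's formula for f(B_t) gives d f(B_t) = f'(B_t) dB_t + (1/2) f''(B_t) dt. Compute derivatives of f(x) = x*(-3*x^2 + 3*x + 4):
  f'(x)  = -9*x^2 + 6*x + 4
  f''(x) = 6 - 18*x
Substitute x = B_t and multiply the f'' term by 1/2:
  drift     = (1/2) * (6 - 18*x) evaluated at B_t = 3 - 9*B_t
  diffusion = (-9*x^2 + 6*x + 4) evaluated at B_t = -9*B_t^2 + 6*B_t + 4
Therefore d(B_t*(-3*B_t^2 + 3*B_t + 4)) = (3 - 9*B_t) dt + (-9*B_t^2 + 6*B_t + 4) dB_t.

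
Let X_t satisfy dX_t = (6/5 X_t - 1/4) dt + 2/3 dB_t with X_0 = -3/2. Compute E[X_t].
E[X_t] = 5/24 - 41*exp(6*t/5)/24

Taking expectations and using E[dB_t] = 0, the mean m(t) = E[X_t] satisfies the ODE m'(t) = a m(t) + b with m(0) = x_0. With a = 6/5, b = -1/4, x_0 = -3/2, the solution is
  m(t) = x_0 * exp(a t) + (b/a) * (exp(a t) - 1)
       = (-3/2) * exp((6/5) t) + ((-1/4)/(6/5)) * (exp((6/5) t) - 1)
       = 5/24 - 41*exp(6*t/5)/24.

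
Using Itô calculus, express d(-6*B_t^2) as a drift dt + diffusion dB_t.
d(-6*B_t^2) = (-6) dt + (-12*B_t) dB_t

Itô's formula for f(B_t) gives d f(B_t) = f'(B_t) dB_t + (1/2) f''(B_t) dt. Compute derivatives of f(x) = -6*x^2:
  f'(x)  = -12*x
  f''(x) = -12
Substitute x = B_t and multiply the f'' term by 1/2:
  drift     = (1/2) * (-12) evaluated at B_t = -6
  diffusion = (-12*x) evaluated at B_t = -12*B_t
Therefore d(-6*B_t^2) = (-6) dt + (-12*B_t) dB_t.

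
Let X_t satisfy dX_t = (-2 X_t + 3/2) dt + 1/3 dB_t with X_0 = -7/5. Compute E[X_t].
E[X_t] = 3/4 - 43*exp(-2*t)/20

Taking expectations and using E[dB_t] = 0, the mean m(t) = E[X_t] satisfies the ODE m'(t) = a m(t) + b with m(0) = x_0. With a = -2, b = 3/2, x_0 = -7/5, the solution is
  m(t) = x_0 * exp(a t) + (b/a) * (exp(a t) - 1)
       = (-7/5) * exp((-2) t) + ((3/2)/(-2)) * (exp((-2) t) - 1)
       = 3/4 - 43*exp(-2*t)/20.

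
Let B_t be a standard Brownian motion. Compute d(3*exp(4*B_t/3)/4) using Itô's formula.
d(3*exp(4*B_t/3)/4) = (2*exp(4*B_t/3)/3) dt + (exp(4*B_t/3)) dB_t

Itô's formula for f(B_t) gives d f(B_t) = f'(B_t) dB_t + (1/2) f''(B_t) dt. Compute derivatives of f(x) = 3*exp(4*x/3)/4:
  f'(x)  = exp(4*x/3)
  f''(x) = 4*exp(4*x/3)/3
Substitute x = B_t and multiply the f'' term by 1/2:
  drift     = (1/2) * (4*exp(4*x/3)/3) evaluated at B_t = 2*exp(4*B_t/3)/3
  diffusion = (exp(4*x/3)) evaluated at B_t = exp(4*B_t/3)
Therefore d(3*exp(4*B_t/3)/4) = (2*exp(4*B_t/3)/3) dt + (exp(4*B_t/3)) dB_t.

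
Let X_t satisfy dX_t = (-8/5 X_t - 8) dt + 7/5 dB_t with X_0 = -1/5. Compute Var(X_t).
Var(X_t) = 49/80 - 49*exp(-16*t/5)/80

The variance V(t) = Var(X_t) satisfies V'(t) = 2 a V(t) + c^2 with V(0) = 0 (drift coefficient is linear in X, diffusion is constant). With a = -8/5, c = 7/5, the solution is
  V(t) = (c^2 / (2 a)) * (exp(2 a t) - 1)
       = ((7/5)^2 / (2*(-8/5))) * (exp((-16/5) t) - 1)
       = 49/80 - 49*exp(-16*t/5)/80.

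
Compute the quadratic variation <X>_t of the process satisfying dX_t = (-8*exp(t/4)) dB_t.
<X>_t = 128*exp(t/2) - 128

For an Itô process dX_t = a(t) dt + b(t) dB_t, the quadratic variation is <X>_t = int_0^t b(s)^2 ds (the drift term does not contribute). Here b(s) = -8*exp(s/4), so
  b(s)^2 = 64*exp(s/2).
Integrating from 0 to t:
  <X>_t = int_0^t (64*exp(s/2)) ds = 128*exp(t/2) - 128.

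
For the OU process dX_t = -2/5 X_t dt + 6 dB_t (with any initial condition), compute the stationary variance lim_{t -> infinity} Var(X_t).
lim Var(X_t) = 45

The OU SDE dX = -theta X dt + sigma dB admits the integrating factor exp(theta t): d(exp(theta t) X_t) = sigma exp(theta t) dB_t. Integrating from 0 to t gives X_t = x_0 * exp(-theta t) + sigma * int_0^t exp(-theta (t-s)) dB_s for any initial x_0. The Itô integral has variance (by the Itô isometry) sigma^2 * int_0^t exp(-2 theta (t - s)) ds = sigma^2 * (1 - exp(-2 theta t)) / (2 theta), independent of x_0.
With theta = 2/5, sigma = 6:
  Var(X_t) = (6)^2 * (1 - exp(-2*2/5 t)) / (2 * 2/5) = 45 - 45*exp(-4*t/5).
As t -> infinity, exp(-2*2/5 t) -> 0, so the stationary variance is sigma^2 / (2 theta) = 45.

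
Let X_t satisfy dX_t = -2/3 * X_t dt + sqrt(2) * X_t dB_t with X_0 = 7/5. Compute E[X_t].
E[X_t] = 7*exp(-2*t/3)/5

For GBM dX = mu X dt + sigma X dB with X_0 = x_0, apply Itô to Y = log X: dY = (mu - sigma^2/2) dt + sigma dB, so Y_t = log(x_0) + (mu - sigma^2/2) t + sigma B_t and hence X_t = x_0 * exp((mu - sigma^2/2) t + sigma B_t).
With mu = -2/3, sigma = sqrt(2), x_0 = 7/5, this gives:
  X_t = 7/5 * exp((-5/3) * t + (sqrt(2)) * B_t).
Since sigma*B_t ~ Normal(0, sigma^2 t), E[exp(sigma*B_t)] = exp(sigma^2 t / 2); so E[X_t] = x_0 * exp((mu - sigma^2/2) t) * exp(sigma^2 t / 2) = x_0 * exp(mu t) = 7*exp(-2*t/3)/5.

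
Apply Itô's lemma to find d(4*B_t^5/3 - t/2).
d(4*B_t^5/3 - t/2) = (40*B_t^3/3 - 1/2) dt + (20*B_t^4/3) dB_t

Itô's formula for f(t, x): d f(t, B_t) = (f_t + (1/2) f_xx) dt + f_x dB_t. Compute partials of f(t, x) = -t/2 + 4*x^5/3:
  f_t(t,x)  = -1/2
  f_x(t,x)  = 20*x^4/3
  f_xx(t,x) = 80*x^3/3
Assemble drift = f_t + (1/2) f_xx = 40*x^3/3 - 1/2 and diffusion = f_x = 20*x^4/3. Substituting x = B_t:
  d(4*B_t^5/3 - t/2) = (40*B_t^3/3 - 1/2) dt + (20*B_t^4/3) dB_t.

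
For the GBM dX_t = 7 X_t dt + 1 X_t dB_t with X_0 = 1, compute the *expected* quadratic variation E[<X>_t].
E[<X>_t] = exp(15*t)/15 - 1/15

<X>_t = int_0^t (1 * X_s)^2 ds. Taking expectation inside the integral: E[<X>_t] = 1^2 * int_0^t E[X_s^2] ds. For GBM, E[X_s^2] = x_0^2 * exp((2 mu + sigma^2) s). Integrating:
  E[<X>_t] = 1^2 * 1^2 * (exp((2*7 + 1^2) t) - 1) / (2*7 + 1^2)
           = 1^2 * 1^2 * (exp(15 t) - 1) / 15 = exp(15*t)/15 - 1/15.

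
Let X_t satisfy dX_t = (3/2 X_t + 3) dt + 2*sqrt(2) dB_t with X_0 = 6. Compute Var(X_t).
Var(X_t) = 8*exp(3*t)/3 - 8/3

The variance V(t) = Var(X_t) satisfies V'(t) = 2 a V(t) + c^2 with V(0) = 0 (drift coefficient is linear in X, diffusion is constant). With a = 3/2, c = 2*sqrt(2), the solution is
  V(t) = (c^2 / (2 a)) * (exp(2 a t) - 1)
       = ((2*sqrt(2))^2 / (2*(3/2))) * (exp(3 t) - 1)
       = 8*exp(3*t)/3 - 8/3.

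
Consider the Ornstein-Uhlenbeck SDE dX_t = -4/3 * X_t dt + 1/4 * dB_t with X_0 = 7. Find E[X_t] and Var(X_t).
E[X_t] = 7*exp(-4*t/3); Var(X_t) = 3/128 - 3*exp(-8*t/3)/128

The OU SDE dX = -theta X dt + sigma dB admits the integrating factor exp(theta t): d(exp(theta t) X_t) = sigma exp(theta t) dB_t. Integrating from 0 to t:
  X_t = x_0 * exp(-theta t) + sigma * int_0^t exp(-theta (t-s)) dB_s.
The Itô integral has mean 0 and (by the Itô isometry) variance sigma^2 * int_0^t exp(-2 theta (t - s)) ds = sigma^2 * (1 - exp(-2 theta t)) / (2 theta).
With theta = 4/3, sigma = 1/4, x_0 = 7:
  E[X_t] = 7 * exp(-4/3 t) = 7*exp(-4*t/3)
  Var(X_t) = (1/4)^2 * (1 - exp(-2*4/3 t)) / (2 * 4/3) = 3/128 - 3*exp(-8*t/3)/128.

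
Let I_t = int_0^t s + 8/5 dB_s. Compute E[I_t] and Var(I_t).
E[I_t] = 0; Var(I_t) = t*(25*t^2 + 120*t + 192)/75

The Itô integral of a deterministic integrand f(s) has mean 0 because each increment f(s) * (B_{s+ds} - B_s) has mean 0. By the Itô isometry:
  Var( int_0^t f(s) dB_s ) = E[ (int_0^t f(s) dB_s)^2 ] = int_0^t f(s)^2 ds.
Here f(s) = s + 8/5, so f(s)^2 = (5*s + 8)^2/25. Integrate:
  int_0^t ((5*s + 8)^2/25) ds = t*(25*t^2 + 120*t + 192)/75.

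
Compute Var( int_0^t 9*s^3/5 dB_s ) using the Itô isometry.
Var = 81*t^7/175

The Itô integral of a deterministic integrand f(s) has mean 0 because each increment f(s) * (B_{s+ds} - B_s) has mean 0. By the Itô isometry:
  Var( int_0^t f(s) dB_s ) = E[ (int_0^t f(s) dB_s)^2 ] = int_0^t f(s)^2 ds.
Here f(s) = 9*s^3/5, so f(s)^2 = 81*s^6/25. Integrate:
  int_0^t (81*s^6/25) ds = 81*t^7/175.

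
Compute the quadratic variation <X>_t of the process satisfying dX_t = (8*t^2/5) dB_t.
<X>_t = 64*t^5/125

For an Itô process dX_t = a(t) dt + b(t) dB_t, the quadratic variation is <X>_t = int_0^t b(s)^2 ds (the drift term does not contribute). Here b(s) = 8*s^2/5, so
  b(s)^2 = 64*s^4/25.
Integrating from 0 to t:
  <X>_t = int_0^t (64*s^4/25) ds = 64*t^5/125.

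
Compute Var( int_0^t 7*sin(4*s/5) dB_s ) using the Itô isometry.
Var = 49*t/2 - 245*sin(4*t/5)*cos(4*t/5)/8

The Itô integral of a deterministic integrand f(s) has mean 0 because each increment f(s) * (B_{s+ds} - B_s) has mean 0. By the Itô isometry:
  Var( int_0^t f(s) dB_s ) = E[ (int_0^t f(s) dB_s)^2 ] = int_0^t f(s)^2 ds.
Here f(s) = 7*sin(4*s/5), so f(s)^2 = 49*sin(4*s/5)^2. Integrate:
  int_0^t (49*sin(4*s/5)^2) ds = 49*t/2 - 245*sin(4*t/5)*cos(4*t/5)/8.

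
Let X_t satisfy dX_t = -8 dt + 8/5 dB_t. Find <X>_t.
<X>_t = 64*t/25

For an Itô process dX_t = a(t) dt + b(t) dB_t, the quadratic variation is <X>_t = int_0^t b(s)^2 ds (the drift term does not contribute). Here b(s) = 8/5, so
  b(s)^2 = 64/25.
Integrating from 0 to t:
  <X>_t = int_0^t (64/25) ds = 64*t/25.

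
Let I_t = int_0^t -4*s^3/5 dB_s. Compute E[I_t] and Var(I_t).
E[I_t] = 0; Var(I_t) = 16*t^7/175

The Itô integral of a deterministic integrand f(s) has mean 0 because each increment f(s) * (B_{s+ds} - B_s) has mean 0. By the Itô isometry:
  Var( int_0^t f(s) dB_s ) = E[ (int_0^t f(s) dB_s)^2 ] = int_0^t f(s)^2 ds.
Here f(s) = -4*s^3/5, so f(s)^2 = 16*s^6/25. Integrate:
  int_0^t (16*s^6/25) ds = 16*t^7/175.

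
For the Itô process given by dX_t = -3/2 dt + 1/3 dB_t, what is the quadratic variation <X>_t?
<X>_t = t/9

For an Itô process dX_t = a(t) dt + b(t) dB_t, the quadratic variation is <X>_t = int_0^t b(s)^2 ds (the drift term does not contribute). Here b(s) = 1/3, so
  b(s)^2 = 1/9.
Integrating from 0 to t:
  <X>_t = int_0^t (1/9) ds = t/9.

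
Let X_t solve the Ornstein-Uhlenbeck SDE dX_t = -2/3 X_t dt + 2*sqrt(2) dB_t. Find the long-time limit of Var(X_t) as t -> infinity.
lim Var(X_t) = 6

The OU SDE dX = -theta X dt + sigma dB admits the integrating factor exp(theta t): d(exp(theta t) X_t) = sigma exp(theta t) dB_t. Integrating from 0 to t gives X_t = x_0 * exp(-theta t) + sigma * int_0^t exp(-theta (t-s)) dB_s for any initial x_0. The Itô integral has variance (by the Itô isometry) sigma^2 * int_0^t exp(-2 theta (t - s)) ds = sigma^2 * (1 - exp(-2 theta t)) / (2 theta), independent of x_0.
With theta = 2/3, sigma = 2*sqrt(2):
  Var(X_t) = (2*sqrt(2))^2 * (1 - exp(-2*2/3 t)) / (2 * 2/3) = 6 - 6*exp(-4*t/3).
As t -> infinity, exp(-2*2/3 t) -> 0, so the stationary variance is sigma^2 / (2 theta) = 6.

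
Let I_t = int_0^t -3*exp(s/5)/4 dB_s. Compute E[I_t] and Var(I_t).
E[I_t] = 0; Var(I_t) = 45*exp(2*t/5)/32 - 45/32

The Itô integral of a deterministic integrand f(s) has mean 0 because each increment f(s) * (B_{s+ds} - B_s) has mean 0. By the Itô isometry:
  Var( int_0^t f(s) dB_s ) = E[ (int_0^t f(s) dB_s)^2 ] = int_0^t f(s)^2 ds.
Here f(s) = -3*exp(s/5)/4, so f(s)^2 = 9*exp(2*s/5)/16. Integrate:
  int_0^t (9*exp(2*s/5)/16) ds = 45*exp(2*t/5)/32 - 45/32.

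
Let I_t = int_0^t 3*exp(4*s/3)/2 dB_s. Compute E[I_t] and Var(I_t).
E[I_t] = 0; Var(I_t) = 27*exp(8*t/3)/32 - 27/32

The Itô integral of a deterministic integrand f(s) has mean 0 because each increment f(s) * (B_{s+ds} - B_s) has mean 0. By the Itô isometry:
  Var( int_0^t f(s) dB_s ) = E[ (int_0^t f(s) dB_s)^2 ] = int_0^t f(s)^2 ds.
Here f(s) = 3*exp(4*s/3)/2, so f(s)^2 = 9*exp(8*s/3)/4. Integrate:
  int_0^t (9*exp(8*s/3)/4) ds = 27*exp(8*t/3)/32 - 27/32.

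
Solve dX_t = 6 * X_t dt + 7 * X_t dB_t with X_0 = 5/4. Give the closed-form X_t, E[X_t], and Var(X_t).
X_t = 5/4 * exp((-37/2) t + (7) B_t); E[X_t] = 5*exp(6*t)/4; Var(X_t) = 25*(exp(49*t) - 1)*exp(12*t)/16

For GBM dX = mu X dt + sigma X dB with X_0 = x_0, apply Itô to Y = log X: dY = (mu - sigma^2/2) dt + sigma dB, so Y_t = log(x_0) + (mu - sigma^2/2) t + sigma B_t and hence X_t = x_0 * exp((mu - sigma^2/2) t + sigma B_t).
With mu = 6, sigma = 7, x_0 = 5/4, this gives:
  X_t = 5/4 * exp((-37/2) * t + (7) * B_t).
Since sigma*B_t ~ Normal(0, sigma^2 t), E[exp(sigma*B_t)] = exp(sigma^2 t / 2); so E[X_t] = x_0 * exp((mu - sigma^2/2) t) * exp(sigma^2 t / 2) = x_0 * exp(mu t) = 5*exp(6*t)/4.
Var(X_t) = E[X_t^2] - (E[X_t])^2 = x_0^2 * exp(2 mu t) * (exp(sigma^2 t) - 1) = 25*(exp(49*t) - 1)*exp(12*t)/16.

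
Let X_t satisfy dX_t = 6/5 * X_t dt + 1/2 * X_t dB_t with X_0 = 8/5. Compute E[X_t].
E[X_t] = 8*exp(6*t/5)/5

For GBM dX = mu X dt + sigma X dB with X_0 = x_0, apply Itô to Y = log X: dY = (mu - sigma^2/2) dt + sigma dB, so Y_t = log(x_0) + (mu - sigma^2/2) t + sigma B_t and hence X_t = x_0 * exp((mu - sigma^2/2) t + sigma B_t).
With mu = 6/5, sigma = 1/2, x_0 = 8/5, this gives:
  X_t = 8/5 * exp((43/40) * t + (1/2) * B_t).
Since sigma*B_t ~ Normal(0, sigma^2 t), E[exp(sigma*B_t)] = exp(sigma^2 t / 2); so E[X_t] = x_0 * exp((mu - sigma^2/2) t) * exp(sigma^2 t / 2) = x_0 * exp(mu t) = 8*exp(6*t/5)/5.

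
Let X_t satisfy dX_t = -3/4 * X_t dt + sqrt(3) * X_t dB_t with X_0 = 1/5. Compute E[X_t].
E[X_t] = exp(-3*t/4)/5

For GBM dX = mu X dt + sigma X dB with X_0 = x_0, apply Itô to Y = log X: dY = (mu - sigma^2/2) dt + sigma dB, so Y_t = log(x_0) + (mu - sigma^2/2) t + sigma B_t and hence X_t = x_0 * exp((mu - sigma^2/2) t + sigma B_t).
With mu = -3/4, sigma = sqrt(3), x_0 = 1/5, this gives:
  X_t = 1/5 * exp((-9/4) * t + (sqrt(3)) * B_t).
Since sigma*B_t ~ Normal(0, sigma^2 t), E[exp(sigma*B_t)] = exp(sigma^2 t / 2); so E[X_t] = x_0 * exp((mu - sigma^2/2) t) * exp(sigma^2 t / 2) = x_0 * exp(mu t) = exp(-3*t/4)/5.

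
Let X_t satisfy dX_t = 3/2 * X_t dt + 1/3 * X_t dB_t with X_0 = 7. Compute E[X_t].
E[X_t] = 7*exp(3*t/2)

For GBM dX = mu X dt + sigma X dB with X_0 = x_0, apply Itô to Y = log X: dY = (mu - sigma^2/2) dt + sigma dB, so Y_t = log(x_0) + (mu - sigma^2/2) t + sigma B_t and hence X_t = x_0 * exp((mu - sigma^2/2) t + sigma B_t).
With mu = 3/2, sigma = 1/3, x_0 = 7, this gives:
  X_t = 7 * exp((13/9) * t + (1/3) * B_t).
Since sigma*B_t ~ Normal(0, sigma^2 t), E[exp(sigma*B_t)] = exp(sigma^2 t / 2); so E[X_t] = x_0 * exp((mu - sigma^2/2) t) * exp(sigma^2 t / 2) = x_0 * exp(mu t) = 7*exp(3*t/2).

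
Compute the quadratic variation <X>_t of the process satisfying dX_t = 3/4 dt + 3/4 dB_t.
<X>_t = 9*t/16

For an Itô process dX_t = a(t) dt + b(t) dB_t, the quadratic variation is <X>_t = int_0^t b(s)^2 ds (the drift term does not contribute). Here b(s) = 3/4, so
  b(s)^2 = 9/16.
Integrating from 0 to t:
  <X>_t = int_0^t (9/16) ds = 9*t/16.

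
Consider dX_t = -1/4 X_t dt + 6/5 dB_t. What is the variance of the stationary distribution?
lim Var(X_t) = 72/25

The OU SDE dX = -theta X dt + sigma dB admits the integrating factor exp(theta t): d(exp(theta t) X_t) = sigma exp(theta t) dB_t. Integrating from 0 to t gives X_t = x_0 * exp(-theta t) + sigma * int_0^t exp(-theta (t-s)) dB_s for any initial x_0. The Itô integral has variance (by the Itô isometry) sigma^2 * int_0^t exp(-2 theta (t - s)) ds = sigma^2 * (1 - exp(-2 theta t)) / (2 theta), independent of x_0.
With theta = 1/4, sigma = 6/5:
  Var(X_t) = (6/5)^2 * (1 - exp(-2*1/4 t)) / (2 * 1/4) = 72/25 - 72*exp(-t/2)/25.
As t -> infinity, exp(-2*1/4 t) -> 0, so the stationary variance is sigma^2 / (2 theta) = 72/25.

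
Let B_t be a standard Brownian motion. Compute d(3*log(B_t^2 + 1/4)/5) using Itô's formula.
d(3*log(B_t^2 + 1/4)/5) = (12*(1 - 4*B_t^2)/(5*(4*B_t^2 + 1)^2)) dt + (24*B_t/(5*(4*B_t^2 + 1))) dB_t

Itô's formula for f(B_t) gives d f(B_t) = f'(B_t) dB_t + (1/2) f''(B_t) dt. Compute derivatives of f(x) = 3*log(x^2 + 1/4)/5:
  f'(x)  = 24*x/(5*(4*x^2 + 1))
  f''(x) = 24*(1 - 4*x^2)/(5*(4*x^2 + 1)^2)
Substitute x = B_t and multiply the f'' term by 1/2:
  drift     = (1/2) * (24*(1 - 4*x^2)/(5*(4*x^2 + 1)^2)) evaluated at B_t = 12*(1 - 4*B_t^2)/(5*(4*B_t^2 + 1)^2)
  diffusion = (24*x/(5*(4*x^2 + 1))) evaluated at B_t = 24*B_t/(5*(4*B_t^2 + 1))
Therefore d(3*log(B_t^2 + 1/4)/5) = (12*(1 - 4*B_t^2)/(5*(4*B_t^2 + 1)^2)) dt + (24*B_t/(5*(4*B_t^2 + 1))) dB_t.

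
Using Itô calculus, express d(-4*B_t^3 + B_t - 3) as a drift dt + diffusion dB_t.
d(-4*B_t^3 + B_t - 3) = (-12*B_t) dt + (1 - 12*B_t^2) dB_t

Itô's formula for f(B_t) gives d f(B_t) = f'(B_t) dB_t + (1/2) f''(B_t) dt. Compute derivatives of f(x) = -4*x^3 + x - 3:
  f'(x)  = 1 - 12*x^2
  f''(x) = -24*x
Substitute x = B_t and multiply the f'' term by 1/2:
  drift     = (1/2) * (-24*x) evaluated at B_t = -12*B_t
  diffusion = (1 - 12*x^2) evaluated at B_t = 1 - 12*B_t^2
Therefore d(-4*B_t^3 + B_t - 3) = (-12*B_t) dt + (1 - 12*B_t^2) dB_t.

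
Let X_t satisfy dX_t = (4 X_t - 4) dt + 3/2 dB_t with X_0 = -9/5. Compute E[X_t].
E[X_t] = 1 - 14*exp(4*t)/5

Taking expectations and using E[dB_t] = 0, the mean m(t) = E[X_t] satisfies the ODE m'(t) = a m(t) + b with m(0) = x_0. With a = 4, b = -4, x_0 = -9/5, the solution is
  m(t) = x_0 * exp(a t) + (b/a) * (exp(a t) - 1)
       = (-9/5) * exp(4 t) + ((-4)/4) * (exp(4 t) - 1)
       = 1 - 14*exp(4*t)/5.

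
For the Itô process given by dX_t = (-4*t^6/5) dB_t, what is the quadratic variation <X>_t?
<X>_t = 16*t^13/325

For an Itô process dX_t = a(t) dt + b(t) dB_t, the quadratic variation is <X>_t = int_0^t b(s)^2 ds (the drift term does not contribute). Here b(s) = -4*s^6/5, so
  b(s)^2 = 16*s^12/25.
Integrating from 0 to t:
  <X>_t = int_0^t (16*s^12/25) ds = 16*t^13/325.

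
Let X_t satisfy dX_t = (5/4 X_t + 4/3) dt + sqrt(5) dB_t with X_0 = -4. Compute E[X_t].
E[X_t] = -44*exp(5*t/4)/15 - 16/15

Taking expectations and using E[dB_t] = 0, the mean m(t) = E[X_t] satisfies the ODE m'(t) = a m(t) + b with m(0) = x_0. With a = 5/4, b = 4/3, x_0 = -4, the solution is
  m(t) = x_0 * exp(a t) + (b/a) * (exp(a t) - 1)
       = (-4) * exp((5/4) t) + ((4/3)/(5/4)) * (exp((5/4) t) - 1)
       = -44*exp(5*t/4)/15 - 16/15.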